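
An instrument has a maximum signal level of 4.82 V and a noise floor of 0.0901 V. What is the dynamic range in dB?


Dynamic range = 20 * log10(Vmax / Vnoise).
DR = 20 * log10(4.82 / 0.0901)
DR = 20 * log10(53.5)
DR = 34.57 dB

34.57 dB


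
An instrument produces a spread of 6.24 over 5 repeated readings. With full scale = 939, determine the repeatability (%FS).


Repeatability = (spread / full scale) * 100%.
R = (6.24 / 939) * 100
R = 0.665 %FS

0.665 %FS


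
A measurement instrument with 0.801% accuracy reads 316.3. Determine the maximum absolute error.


Absolute error = (accuracy% / 100) * reading.
Error = (0.801 / 100) * 316.3
Error = 0.00801 * 316.3
Error = 2.5336

2.5336


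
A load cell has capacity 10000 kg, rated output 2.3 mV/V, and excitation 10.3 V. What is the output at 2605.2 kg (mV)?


Vout = rated_output * Vex * (load / capacity).
Vout = 2.3 * 10.3 * (2605.2 / 10000)
Vout = 2.3 * 10.3 * 0.26052
Vout = 6.172 mV

6.172 mV


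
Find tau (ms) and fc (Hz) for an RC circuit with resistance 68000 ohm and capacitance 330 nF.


Time constant: tau = R * C.
tau = 68000 * 3.30e-07 = 0.02244 s
tau = 22.44 ms
Cutoff frequency: fc = 1 / (2*pi*R*C).
fc = 1 / (2*pi*0.02244) = 7.09 Hz

tau = 22.44 ms, fc = 7.09 Hz


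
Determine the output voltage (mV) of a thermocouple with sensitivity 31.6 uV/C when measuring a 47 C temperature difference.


The thermocouple output V = sensitivity * dT.
V = 31.6 uV/C * 47 C
V = 1485.2 uV
V = 1.485 mV

1.485 mV


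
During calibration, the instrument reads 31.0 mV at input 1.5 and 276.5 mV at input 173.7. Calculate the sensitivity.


Sensitivity = (y2 - y1) / (x2 - x1).
S = (276.5 - 31.0) / (173.7 - 1.5)
S = 245.5 / 172.2
S = 1.4257 mV/unit

1.4257 mV/unit


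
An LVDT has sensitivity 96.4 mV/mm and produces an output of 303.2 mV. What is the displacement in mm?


Displacement = Vout / sensitivity.
d = 303.2 / 96.4
d = 3.145 mm

3.145 mm


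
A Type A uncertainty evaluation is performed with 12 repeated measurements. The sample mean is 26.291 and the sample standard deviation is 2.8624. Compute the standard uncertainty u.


The standard uncertainty for Type A evaluation is u = s / sqrt(n).
u = 2.8624 / sqrt(12)
u = 2.8624 / 3.4641
u = 0.8263

0.8263


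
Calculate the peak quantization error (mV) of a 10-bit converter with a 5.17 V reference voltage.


The maximum quantization error is +/- LSB/2.
LSB = Vref / 2^n = 5.17 / 1024 = 0.00504883 V
Max error = LSB / 2 = 0.00504883 / 2 = 0.00252441 V
Max error = 2.5244 mV

2.5244 mV


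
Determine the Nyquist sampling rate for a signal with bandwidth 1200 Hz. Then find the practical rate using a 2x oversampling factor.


By Nyquist theorem, fs_min = 2 * fmax.
fs_min = 2 * 1200 = 2400 Hz
Practical rate = 2 * fs_min = 2 * 2400 = 4800 Hz

fs_min = 2400 Hz, fs_practical = 4800 Hz


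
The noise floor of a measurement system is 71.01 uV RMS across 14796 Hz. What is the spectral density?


Noise spectral density = Vrms / sqrt(BW).
NSD = 71.01 / sqrt(14796)
NSD = 71.01 / 121.6388
NSD = 0.5838 uV/sqrt(Hz)

0.5838 uV/sqrt(Hz)


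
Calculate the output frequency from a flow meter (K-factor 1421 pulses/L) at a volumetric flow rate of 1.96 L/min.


Frequency = K * Q / 60 (converting L/min to L/s).
f = 1421 * 1.96 / 60
f = 2785.16 / 60
f = 46.42 Hz

46.42 Hz


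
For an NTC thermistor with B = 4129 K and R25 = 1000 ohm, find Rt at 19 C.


NTC thermistor equation: Rt = R25 * exp(B * (1/T - 1/T25)).
T in Kelvin: 292.15 K, T25 = 298.15 K
1/T - 1/T25 = 1/292.15 - 1/298.15 = 6.888e-05
B * (1/T - 1/T25) = 4129 * 6.888e-05 = 0.2844
Rt = 1000 * exp(0.2844) = 1329.0 ohm

1329.0 ohm


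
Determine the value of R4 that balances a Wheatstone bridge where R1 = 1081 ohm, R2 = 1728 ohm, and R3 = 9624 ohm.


At balance: R1*R4 = R2*R3, so R4 = R2*R3/R1.
R4 = 1728 * 9624 / 1081
R4 = 16630272 / 1081
R4 = 15384.16 ohm

15384.16 ohm


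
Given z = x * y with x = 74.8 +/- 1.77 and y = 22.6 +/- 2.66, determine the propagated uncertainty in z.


For a product z = x*y, the relative uncertainty is:
uz/z = sqrt((ux/x)^2 + (uy/y)^2)
Relative uncertainties: ux/x = 1.77/74.8 = 0.023663
uy/y = 2.66/22.6 = 0.117699
z = 74.8 * 22.6 = 1690.5
uz = 1690.5 * sqrt(0.023663^2 + 0.117699^2) = 202.949

202.949


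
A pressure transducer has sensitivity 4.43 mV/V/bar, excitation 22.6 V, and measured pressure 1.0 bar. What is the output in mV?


Output = sensitivity * Vex * P.
Vout = 4.43 * 22.6 * 1.0
Vout = 100.118 * 1.0
Vout = 100.12 mV

100.12 mV


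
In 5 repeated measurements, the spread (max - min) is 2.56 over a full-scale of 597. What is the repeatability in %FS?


Repeatability = (spread / full scale) * 100%.
R = (2.56 / 597) * 100
R = 0.429 %FS

0.429 %FS


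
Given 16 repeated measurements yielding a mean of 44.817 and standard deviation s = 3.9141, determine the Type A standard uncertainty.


The standard uncertainty for Type A evaluation is u = s / sqrt(n).
u = 3.9141 / sqrt(16)
u = 3.9141 / 4.0
u = 0.9785

0.9785


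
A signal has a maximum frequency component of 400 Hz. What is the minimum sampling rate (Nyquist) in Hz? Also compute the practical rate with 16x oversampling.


By Nyquist theorem, fs_min = 2 * fmax.
fs_min = 2 * 400 = 800 Hz
Practical rate = 16 * fs_min = 16 * 800 = 12800 Hz

fs_min = 800 Hz, fs_practical = 12800 Hz


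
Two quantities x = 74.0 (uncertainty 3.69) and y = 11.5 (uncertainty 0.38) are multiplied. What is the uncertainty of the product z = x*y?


For a product z = x*y, the relative uncertainty is:
uz/z = sqrt((ux/x)^2 + (uy/y)^2)
Relative uncertainties: ux/x = 3.69/74.0 = 0.049865
uy/y = 0.38/11.5 = 0.033043
z = 74.0 * 11.5 = 851.0
uz = 851.0 * sqrt(0.049865^2 + 0.033043^2) = 50.906

50.906


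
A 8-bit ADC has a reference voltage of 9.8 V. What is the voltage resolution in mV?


The resolution (LSB) of an ADC is Vref / 2^n.
LSB = 9.8 / 2^8
LSB = 9.8 / 256
LSB = 0.03828125 V = 38.28125 mV

38.28125 mV


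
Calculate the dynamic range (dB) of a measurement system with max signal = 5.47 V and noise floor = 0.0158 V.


Dynamic range = 20 * log10(Vmax / Vnoise).
DR = 20 * log10(5.47 / 0.0158)
DR = 20 * log10(346.2)
DR = 50.79 dB

50.79 dB


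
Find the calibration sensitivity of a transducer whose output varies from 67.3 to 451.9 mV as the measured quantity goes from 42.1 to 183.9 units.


Sensitivity = (y2 - y1) / (x2 - x1).
S = (451.9 - 67.3) / (183.9 - 42.1)
S = 384.6 / 141.8
S = 2.7123 mV/unit

2.7123 mV/unit


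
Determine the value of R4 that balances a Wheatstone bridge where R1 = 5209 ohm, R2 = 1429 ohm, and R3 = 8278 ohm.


At balance: R1*R4 = R2*R3, so R4 = R2*R3/R1.
R4 = 1429 * 8278 / 5209
R4 = 11829262 / 5209
R4 = 2270.93 ohm

2270.93 ohm


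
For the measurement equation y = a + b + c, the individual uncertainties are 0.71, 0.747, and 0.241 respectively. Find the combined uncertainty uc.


For a sum of independent quantities, uc = sqrt(u1^2 + u2^2 + u3^2).
uc = sqrt(0.71^2 + 0.747^2 + 0.241^2)
uc = sqrt(0.5041 + 0.558009 + 0.058081)
uc = 1.0584

1.0584


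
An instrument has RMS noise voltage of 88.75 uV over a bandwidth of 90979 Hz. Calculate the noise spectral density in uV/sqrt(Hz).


Noise spectral density = Vrms / sqrt(BW).
NSD = 88.75 / sqrt(90979)
NSD = 88.75 / 301.6273
NSD = 0.2942 uV/sqrt(Hz)

0.2942 uV/sqrt(Hz)


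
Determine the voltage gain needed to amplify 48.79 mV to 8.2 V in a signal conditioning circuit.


Gain = Vout / Vin (converting to same units).
G = 8.2 V / 48.79 mV
G = 8200.0 mV / 48.79 mV
G = 168.07

168.07


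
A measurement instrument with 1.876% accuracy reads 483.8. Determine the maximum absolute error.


Absolute error = (accuracy% / 100) * reading.
Error = (1.876 / 100) * 483.8
Error = 0.01876 * 483.8
Error = 9.0761

9.0761


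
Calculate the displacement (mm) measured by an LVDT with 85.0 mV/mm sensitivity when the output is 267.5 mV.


Displacement = Vout / sensitivity.
d = 267.5 / 85.0
d = 3.147 mm

3.147 mm


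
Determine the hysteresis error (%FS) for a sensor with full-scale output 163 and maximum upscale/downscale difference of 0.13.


Hysteresis = (max difference / full scale) * 100%.
H = (0.13 / 163) * 100
H = 0.08 %FS

0.08 %FS


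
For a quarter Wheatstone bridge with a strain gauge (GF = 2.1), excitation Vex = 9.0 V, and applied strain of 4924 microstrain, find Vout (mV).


Quarter bridge output: Vout = (GF * epsilon * Vex) / 4.
Vout = (2.1 * 4924e-6 * 9.0) / 4
Vout = 0.0930636 / 4 V
Vout = 0.0232659 V = 23.2659 mV

23.2659 mV


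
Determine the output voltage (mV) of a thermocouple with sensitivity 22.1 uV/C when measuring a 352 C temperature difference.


The thermocouple output V = sensitivity * dT.
V = 22.1 uV/C * 352 C
V = 7779.2 uV
V = 7.779 mV

7.779 mV


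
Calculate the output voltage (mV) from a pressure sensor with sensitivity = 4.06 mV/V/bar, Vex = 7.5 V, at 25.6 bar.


Output = sensitivity * Vex * P.
Vout = 4.06 * 7.5 * 25.6
Vout = 30.45 * 25.6
Vout = 779.52 mV

779.52 mV


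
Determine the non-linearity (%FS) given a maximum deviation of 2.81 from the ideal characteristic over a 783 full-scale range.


Linearity error = (max deviation / full scale) * 100%.
Linearity = (2.81 / 783) * 100
Linearity = 0.359 %FS

0.359 %FS


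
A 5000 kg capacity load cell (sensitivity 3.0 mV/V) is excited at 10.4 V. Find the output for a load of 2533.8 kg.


Vout = rated_output * Vex * (load / capacity).
Vout = 3.0 * 10.4 * (2533.8 / 5000)
Vout = 3.0 * 10.4 * 0.50676
Vout = 15.811 mV

15.811 mV


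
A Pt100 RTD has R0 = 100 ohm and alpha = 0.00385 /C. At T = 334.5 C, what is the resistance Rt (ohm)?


The RTD equation: Rt = R0 * (1 + alpha * T).
Rt = 100 * (1 + 0.00385 * 334.5)
Rt = 100 * (1 + 1.287825)
Rt = 100 * 2.287825
Rt = 228.782 ohm

228.782 ohm


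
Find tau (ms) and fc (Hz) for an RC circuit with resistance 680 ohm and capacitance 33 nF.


Time constant: tau = R * C.
tau = 680 * 3.30e-08 = 2.244e-05 s
tau = 0.0224 ms
Cutoff frequency: fc = 1 / (2*pi*R*C).
fc = 1 / (2*pi*2.244e-05) = 7092.47 Hz

tau = 0.0224 ms, fc = 7092.47 Hz


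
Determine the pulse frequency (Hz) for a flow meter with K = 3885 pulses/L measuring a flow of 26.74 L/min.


Frequency = K * Q / 60 (converting L/min to L/s).
f = 3885 * 26.74 / 60
f = 103884.9 / 60
f = 1731.41 Hz

1731.41 Hz


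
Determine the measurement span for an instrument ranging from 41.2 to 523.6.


Span = upper range - lower range.
Span = 523.6 - (41.2)
Span = 482.4

482.4


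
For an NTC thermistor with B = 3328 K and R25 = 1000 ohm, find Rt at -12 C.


NTC thermistor equation: Rt = R25 * exp(B * (1/T - 1/T25)).
T in Kelvin: 261.15 K, T25 = 298.15 K
1/T - 1/T25 = 1/261.15 - 1/298.15 = 0.0004752
B * (1/T - 1/T25) = 3328 * 0.0004752 = 1.5815
Rt = 1000 * exp(1.5815) = 4862.1 ohm

4862.1 ohm


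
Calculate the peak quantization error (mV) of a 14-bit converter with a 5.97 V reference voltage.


The maximum quantization error is +/- LSB/2.
LSB = Vref / 2^n = 5.97 / 16384 = 0.00036438 V
Max error = LSB / 2 = 0.00036438 / 2 = 0.00018219 V
Max error = 0.1822 mV

0.1822 mV


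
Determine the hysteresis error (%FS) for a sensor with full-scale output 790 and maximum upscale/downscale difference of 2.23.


Hysteresis = (max difference / full scale) * 100%.
H = (2.23 / 790) * 100
H = 0.282 %FS

0.282 %FS


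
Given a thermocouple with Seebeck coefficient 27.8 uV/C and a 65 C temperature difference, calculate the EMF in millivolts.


The thermocouple output V = sensitivity * dT.
V = 27.8 uV/C * 65 C
V = 1807.0 uV
V = 1.807 mV

1.807 mV


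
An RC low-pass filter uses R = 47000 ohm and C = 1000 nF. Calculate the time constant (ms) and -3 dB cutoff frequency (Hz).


Time constant: tau = R * C.
tau = 47000 * 1.00e-06 = 0.047 s
tau = 47.0 ms
Cutoff frequency: fc = 1 / (2*pi*R*C).
fc = 1 / (2*pi*0.047) = 3.39 Hz

tau = 47.0 ms, fc = 3.39 Hz


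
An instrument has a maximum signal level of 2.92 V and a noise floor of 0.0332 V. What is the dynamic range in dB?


Dynamic range = 20 * log10(Vmax / Vnoise).
DR = 20 * log10(2.92 / 0.0332)
DR = 20 * log10(87.95)
DR = 38.88 dB

38.88 dB


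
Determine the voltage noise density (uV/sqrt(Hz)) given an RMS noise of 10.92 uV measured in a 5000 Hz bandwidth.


Noise spectral density = Vrms / sqrt(BW).
NSD = 10.92 / sqrt(5000)
NSD = 10.92 / 70.7107
NSD = 0.1544 uV/sqrt(Hz)

0.1544 uV/sqrt(Hz)


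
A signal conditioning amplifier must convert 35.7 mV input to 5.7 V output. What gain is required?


Gain = Vout / Vin (converting to same units).
G = 5.7 V / 35.7 mV
G = 5700.0 mV / 35.7 mV
G = 159.66

159.66


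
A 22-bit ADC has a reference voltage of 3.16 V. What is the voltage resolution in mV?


The resolution (LSB) of an ADC is Vref / 2^n.
LSB = 3.16 / 2^22
LSB = 3.16 / 4194304
LSB = 7.5e-07 V = 0.0007534 mV

0.0007534 mV


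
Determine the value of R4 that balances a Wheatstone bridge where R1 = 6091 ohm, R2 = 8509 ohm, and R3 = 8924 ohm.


At balance: R1*R4 = R2*R3, so R4 = R2*R3/R1.
R4 = 8509 * 8924 / 6091
R4 = 75934316 / 6091
R4 = 12466.64 ohm

12466.64 ohm


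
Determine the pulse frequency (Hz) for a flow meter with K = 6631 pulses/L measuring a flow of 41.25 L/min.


Frequency = K * Q / 60 (converting L/min to L/s).
f = 6631 * 41.25 / 60
f = 273528.75 / 60
f = 4558.81 Hz

4558.81 Hz


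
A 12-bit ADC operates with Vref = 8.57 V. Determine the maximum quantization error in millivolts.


The maximum quantization error is +/- LSB/2.
LSB = Vref / 2^n = 8.57 / 4096 = 0.00209229 V
Max error = LSB / 2 = 0.00209229 / 2 = 0.00104614 V
Max error = 1.0461 mV

1.0461 mV


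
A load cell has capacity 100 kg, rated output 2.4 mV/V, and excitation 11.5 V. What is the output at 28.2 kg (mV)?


Vout = rated_output * Vex * (load / capacity).
Vout = 2.4 * 11.5 * (28.2 / 100)
Vout = 2.4 * 11.5 * 0.282
Vout = 7.783 mV

7.783 mV


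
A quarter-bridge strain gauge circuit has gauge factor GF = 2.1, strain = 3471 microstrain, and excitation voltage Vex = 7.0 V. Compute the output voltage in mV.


Quarter bridge output: Vout = (GF * epsilon * Vex) / 4.
Vout = (2.1 * 3471e-6 * 7.0) / 4
Vout = 0.0510237 / 4 V
Vout = 0.01275592 V = 12.7559 mV

12.7559 mV


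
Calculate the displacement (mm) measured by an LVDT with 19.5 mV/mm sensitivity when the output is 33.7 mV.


Displacement = Vout / sensitivity.
d = 33.7 / 19.5
d = 1.728 mm

1.728 mm


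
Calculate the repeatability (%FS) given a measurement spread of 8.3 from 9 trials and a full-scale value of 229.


Repeatability = (spread / full scale) * 100%.
R = (8.3 / 229) * 100
R = 3.624 %FS

3.624 %FS


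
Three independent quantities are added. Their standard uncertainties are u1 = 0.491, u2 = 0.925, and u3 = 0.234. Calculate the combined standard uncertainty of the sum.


For a sum of independent quantities, uc = sqrt(u1^2 + u2^2 + u3^2).
uc = sqrt(0.491^2 + 0.925^2 + 0.234^2)
uc = sqrt(0.241081 + 0.855625 + 0.054756)
uc = 1.0731

1.0731


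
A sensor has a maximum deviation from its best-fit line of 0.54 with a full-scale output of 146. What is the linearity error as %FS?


Linearity error = (max deviation / full scale) * 100%.
Linearity = (0.54 / 146) * 100
Linearity = 0.37 %FS

0.37 %FS


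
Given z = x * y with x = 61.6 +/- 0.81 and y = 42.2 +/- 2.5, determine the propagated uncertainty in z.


For a product z = x*y, the relative uncertainty is:
uz/z = sqrt((ux/x)^2 + (uy/y)^2)
Relative uncertainties: ux/x = 0.81/61.6 = 0.013149
uy/y = 2.5/42.2 = 0.059242
z = 61.6 * 42.2 = 2599.5
uz = 2599.5 * sqrt(0.013149^2 + 0.059242^2) = 157.748

157.748


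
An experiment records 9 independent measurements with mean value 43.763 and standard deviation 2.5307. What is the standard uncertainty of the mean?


The standard uncertainty for Type A evaluation is u = s / sqrt(n).
u = 2.5307 / sqrt(9)
u = 2.5307 / 3.0
u = 0.8436

0.8436


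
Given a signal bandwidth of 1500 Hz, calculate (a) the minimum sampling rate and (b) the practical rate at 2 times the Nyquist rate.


By Nyquist theorem, fs_min = 2 * fmax.
fs_min = 2 * 1500 = 3000 Hz
Practical rate = 2 * fs_min = 2 * 3000 = 6000 Hz

fs_min = 3000 Hz, fs_practical = 6000 Hz


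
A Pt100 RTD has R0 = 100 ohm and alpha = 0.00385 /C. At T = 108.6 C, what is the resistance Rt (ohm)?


The RTD equation: Rt = R0 * (1 + alpha * T).
Rt = 100 * (1 + 0.00385 * 108.6)
Rt = 100 * (1 + 0.41811)
Rt = 100 * 1.41811
Rt = 141.811 ohm

141.811 ohm


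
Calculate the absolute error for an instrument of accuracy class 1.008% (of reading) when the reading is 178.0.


Absolute error = (accuracy% / 100) * reading.
Error = (1.008 / 100) * 178.0
Error = 0.01008 * 178.0
Error = 1.7942

1.7942


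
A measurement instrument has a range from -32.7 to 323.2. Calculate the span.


Span = upper range - lower range.
Span = 323.2 - (-32.7)
Span = 355.9

355.9


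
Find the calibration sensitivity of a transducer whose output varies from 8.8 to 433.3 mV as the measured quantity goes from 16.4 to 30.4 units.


Sensitivity = (y2 - y1) / (x2 - x1).
S = (433.3 - 8.8) / (30.4 - 16.4)
S = 424.5 / 14.0
S = 30.3214 mV/unit

30.3214 mV/unit


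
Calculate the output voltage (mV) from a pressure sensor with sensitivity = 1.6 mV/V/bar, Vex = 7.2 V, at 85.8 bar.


Output = sensitivity * Vex * P.
Vout = 1.6 * 7.2 * 85.8
Vout = 11.52 * 85.8
Vout = 988.42 mV

988.42 mV


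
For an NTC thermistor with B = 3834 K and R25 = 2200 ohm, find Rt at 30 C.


NTC thermistor equation: Rt = R25 * exp(B * (1/T - 1/T25)).
T in Kelvin: 303.15 K, T25 = 298.15 K
1/T - 1/T25 = 1/303.15 - 1/298.15 = -5.532e-05
B * (1/T - 1/T25) = 3834 * -5.532e-05 = -0.2121
Rt = 2200 * exp(-0.2121) = 1779.6 ohm

1779.6 ohm


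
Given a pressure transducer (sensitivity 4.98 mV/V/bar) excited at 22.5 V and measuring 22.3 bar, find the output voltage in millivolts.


Output = sensitivity * Vex * P.
Vout = 4.98 * 22.5 * 22.3
Vout = 112.05 * 22.3
Vout = 2498.72 mV

2498.72 mV


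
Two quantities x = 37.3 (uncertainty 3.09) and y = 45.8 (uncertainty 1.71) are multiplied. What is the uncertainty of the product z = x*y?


For a product z = x*y, the relative uncertainty is:
uz/z = sqrt((ux/x)^2 + (uy/y)^2)
Relative uncertainties: ux/x = 3.09/37.3 = 0.082842
uy/y = 1.71/45.8 = 0.037336
z = 37.3 * 45.8 = 1708.3
uz = 1708.3 * sqrt(0.082842^2 + 0.037336^2) = 155.231

155.231


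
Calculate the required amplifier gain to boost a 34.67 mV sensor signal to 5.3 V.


Gain = Vout / Vin (converting to same units).
G = 5.3 V / 34.67 mV
G = 5300.0 mV / 34.67 mV
G = 152.87

152.87


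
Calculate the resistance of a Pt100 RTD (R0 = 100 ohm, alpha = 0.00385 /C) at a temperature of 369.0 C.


The RTD equation: Rt = R0 * (1 + alpha * T).
Rt = 100 * (1 + 0.00385 * 369.0)
Rt = 100 * (1 + 1.42065)
Rt = 100 * 2.42065
Rt = 242.065 ohm

242.065 ohm


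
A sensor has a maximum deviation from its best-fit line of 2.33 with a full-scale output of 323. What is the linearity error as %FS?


Linearity error = (max deviation / full scale) * 100%.
Linearity = (2.33 / 323) * 100
Linearity = 0.721 %FS

0.721 %FS


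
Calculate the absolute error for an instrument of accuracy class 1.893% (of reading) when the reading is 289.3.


Absolute error = (accuracy% / 100) * reading.
Error = (1.893 / 100) * 289.3
Error = 0.01893 * 289.3
Error = 5.4764

5.4764


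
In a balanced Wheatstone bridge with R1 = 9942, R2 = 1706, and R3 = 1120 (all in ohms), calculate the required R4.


At balance: R1*R4 = R2*R3, so R4 = R2*R3/R1.
R4 = 1706 * 1120 / 9942
R4 = 1910720 / 9942
R4 = 192.19 ohm

192.19 ohm


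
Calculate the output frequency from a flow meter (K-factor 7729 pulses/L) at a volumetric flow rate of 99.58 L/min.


Frequency = K * Q / 60 (converting L/min to L/s).
f = 7729 * 99.58 / 60
f = 769653.82 / 60
f = 12827.56 Hz

12827.56 Hz


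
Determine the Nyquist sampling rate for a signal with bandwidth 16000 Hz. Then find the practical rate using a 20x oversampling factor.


By Nyquist theorem, fs_min = 2 * fmax.
fs_min = 2 * 16000 = 32000 Hz
Practical rate = 20 * fs_min = 20 * 32000 = 640000 Hz

fs_min = 32000 Hz, fs_practical = 640000 Hz


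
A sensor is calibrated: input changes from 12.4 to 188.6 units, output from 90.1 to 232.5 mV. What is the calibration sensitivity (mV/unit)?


Sensitivity = (y2 - y1) / (x2 - x1).
S = (232.5 - 90.1) / (188.6 - 12.4)
S = 142.4 / 176.2
S = 0.8082 mV/unit

0.8082 mV/unit


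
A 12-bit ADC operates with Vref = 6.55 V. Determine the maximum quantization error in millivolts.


The maximum quantization error is +/- LSB/2.
LSB = Vref / 2^n = 6.55 / 4096 = 0.00159912 V
Max error = LSB / 2 = 0.00159912 / 2 = 0.00079956 V
Max error = 0.7996 mV

0.7996 mV


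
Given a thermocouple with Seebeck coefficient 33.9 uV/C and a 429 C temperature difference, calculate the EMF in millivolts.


The thermocouple output V = sensitivity * dT.
V = 33.9 uV/C * 429 C
V = 14543.1 uV
V = 14.543 mV

14.543 mV


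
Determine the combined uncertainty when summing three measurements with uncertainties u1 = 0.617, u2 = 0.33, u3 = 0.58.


For a sum of independent quantities, uc = sqrt(u1^2 + u2^2 + u3^2).
uc = sqrt(0.617^2 + 0.33^2 + 0.58^2)
uc = sqrt(0.380689 + 0.1089 + 0.3364)
uc = 0.9088

0.9088


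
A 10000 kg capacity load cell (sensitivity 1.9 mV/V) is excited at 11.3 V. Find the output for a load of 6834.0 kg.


Vout = rated_output * Vex * (load / capacity).
Vout = 1.9 * 11.3 * (6834.0 / 10000)
Vout = 1.9 * 11.3 * 0.6834
Vout = 14.673 mV

14.673 mV


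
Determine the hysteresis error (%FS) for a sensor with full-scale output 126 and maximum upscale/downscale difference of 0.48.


Hysteresis = (max difference / full scale) * 100%.
H = (0.48 / 126) * 100
H = 0.381 %FS

0.381 %FS


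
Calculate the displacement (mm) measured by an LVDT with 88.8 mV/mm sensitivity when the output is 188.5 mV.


Displacement = Vout / sensitivity.
d = 188.5 / 88.8
d = 2.123 mm

2.123 mm


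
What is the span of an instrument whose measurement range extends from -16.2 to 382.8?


Span = upper range - lower range.
Span = 382.8 - (-16.2)
Span = 399.0

399.0


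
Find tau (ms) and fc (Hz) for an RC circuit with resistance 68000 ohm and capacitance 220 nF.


Time constant: tau = R * C.
tau = 68000 * 2.20e-07 = 0.01496 s
tau = 14.96 ms
Cutoff frequency: fc = 1 / (2*pi*R*C).
fc = 1 / (2*pi*0.01496) = 10.64 Hz

tau = 14.96 ms, fc = 10.64 Hz


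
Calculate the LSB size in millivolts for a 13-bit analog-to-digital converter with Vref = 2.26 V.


The resolution (LSB) of an ADC is Vref / 2^n.
LSB = 2.26 / 2^13
LSB = 2.26 / 8192
LSB = 0.00027588 V = 0.27587891 mV

0.27587891 mV


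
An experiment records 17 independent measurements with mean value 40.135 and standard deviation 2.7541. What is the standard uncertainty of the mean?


The standard uncertainty for Type A evaluation is u = s / sqrt(n).
u = 2.7541 / sqrt(17)
u = 2.7541 / 4.1231
u = 0.668

0.668


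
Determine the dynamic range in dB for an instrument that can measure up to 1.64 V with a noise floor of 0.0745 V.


Dynamic range = 20 * log10(Vmax / Vnoise).
DR = 20 * log10(1.64 / 0.0745)
DR = 20 * log10(22.01)
DR = 26.85 dB

26.85 dB


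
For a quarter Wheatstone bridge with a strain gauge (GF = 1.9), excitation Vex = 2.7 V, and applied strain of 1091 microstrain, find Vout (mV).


Quarter bridge output: Vout = (GF * epsilon * Vex) / 4.
Vout = (1.9 * 1091e-6 * 2.7) / 4
Vout = 0.00559683 / 4 V
Vout = 0.00139921 V = 1.3992 mV

1.3992 mV


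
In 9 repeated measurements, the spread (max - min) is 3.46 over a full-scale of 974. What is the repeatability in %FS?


Repeatability = (spread / full scale) * 100%.
R = (3.46 / 974) * 100
R = 0.355 %FS

0.355 %FS


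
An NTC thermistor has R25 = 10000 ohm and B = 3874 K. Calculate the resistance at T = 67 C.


NTC thermistor equation: Rt = R25 * exp(B * (1/T - 1/T25)).
T in Kelvin: 340.15 K, T25 = 298.15 K
1/T - 1/T25 = 1/340.15 - 1/298.15 = -0.00041414
B * (1/T - 1/T25) = 3874 * -0.00041414 = -1.6044
Rt = 10000 * exp(-1.6044) = 2010.2 ohm

2010.2 ohm


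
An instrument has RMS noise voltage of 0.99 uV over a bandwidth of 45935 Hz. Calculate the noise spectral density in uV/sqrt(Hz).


Noise spectral density = Vrms / sqrt(BW).
NSD = 0.99 / sqrt(45935)
NSD = 0.99 / 214.3245
NSD = 0.0046 uV/sqrt(Hz)

0.0046 uV/sqrt(Hz)


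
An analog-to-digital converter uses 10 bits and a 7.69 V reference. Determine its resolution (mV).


The resolution (LSB) of an ADC is Vref / 2^n.
LSB = 7.69 / 2^10
LSB = 7.69 / 1024
LSB = 0.00750977 V = 7.50976562 mV

7.50976562 mV


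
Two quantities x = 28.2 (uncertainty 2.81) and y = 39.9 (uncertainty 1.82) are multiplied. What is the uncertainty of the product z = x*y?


For a product z = x*y, the relative uncertainty is:
uz/z = sqrt((ux/x)^2 + (uy/y)^2)
Relative uncertainties: ux/x = 2.81/28.2 = 0.099645
uy/y = 1.82/39.9 = 0.045614
z = 28.2 * 39.9 = 1125.2
uz = 1125.2 * sqrt(0.099645^2 + 0.045614^2) = 123.308

123.308


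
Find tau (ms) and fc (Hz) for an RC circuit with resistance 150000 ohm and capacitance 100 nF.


Time constant: tau = R * C.
tau = 150000 * 1.00e-07 = 0.015 s
tau = 15.0 ms
Cutoff frequency: fc = 1 / (2*pi*R*C).
fc = 1 / (2*pi*0.015) = 10.61 Hz

tau = 15.0 ms, fc = 10.61 Hz


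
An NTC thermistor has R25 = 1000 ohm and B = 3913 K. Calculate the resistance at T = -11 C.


NTC thermistor equation: Rt = R25 * exp(B * (1/T - 1/T25)).
T in Kelvin: 262.15 K, T25 = 298.15 K
1/T - 1/T25 = 1/262.15 - 1/298.15 = 0.00046059
B * (1/T - 1/T25) = 3913 * 0.00046059 = 1.8023
Rt = 1000 * exp(1.8023) = 6063.6 ohm

6063.6 ohm


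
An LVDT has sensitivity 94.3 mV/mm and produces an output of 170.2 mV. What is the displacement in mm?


Displacement = Vout / sensitivity.
d = 170.2 / 94.3
d = 1.805 mm

1.805 mm


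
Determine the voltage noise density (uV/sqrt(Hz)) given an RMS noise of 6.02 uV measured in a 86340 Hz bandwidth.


Noise spectral density = Vrms / sqrt(BW).
NSD = 6.02 / sqrt(86340)
NSD = 6.02 / 293.8367
NSD = 0.0205 uV/sqrt(Hz)

0.0205 uV/sqrt(Hz)


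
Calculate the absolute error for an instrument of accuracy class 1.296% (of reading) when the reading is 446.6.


Absolute error = (accuracy% / 100) * reading.
Error = (1.296 / 100) * 446.6
Error = 0.01296 * 446.6
Error = 5.7879

5.7879


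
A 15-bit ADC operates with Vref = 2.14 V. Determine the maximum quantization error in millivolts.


The maximum quantization error is +/- LSB/2.
LSB = Vref / 2^n = 2.14 / 32768 = 6.531e-05 V
Max error = LSB / 2 = 6.531e-05 / 2 = 3.265e-05 V
Max error = 0.0327 mV

0.0327 mV


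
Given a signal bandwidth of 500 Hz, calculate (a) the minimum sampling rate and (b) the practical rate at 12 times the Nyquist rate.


By Nyquist theorem, fs_min = 2 * fmax.
fs_min = 2 * 500 = 1000 Hz
Practical rate = 12 * fs_min = 12 * 1000 = 12000 Hz

fs_min = 1000 Hz, fs_practical = 12000 Hz


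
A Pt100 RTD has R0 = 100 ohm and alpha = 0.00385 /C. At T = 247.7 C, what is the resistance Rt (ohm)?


The RTD equation: Rt = R0 * (1 + alpha * T).
Rt = 100 * (1 + 0.00385 * 247.7)
Rt = 100 * (1 + 0.953645)
Rt = 100 * 1.953645
Rt = 195.364 ohm

195.364 ohm


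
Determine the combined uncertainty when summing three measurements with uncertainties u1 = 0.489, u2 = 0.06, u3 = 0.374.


For a sum of independent quantities, uc = sqrt(u1^2 + u2^2 + u3^2).
uc = sqrt(0.489^2 + 0.06^2 + 0.374^2)
uc = sqrt(0.239121 + 0.0036 + 0.139876)
uc = 0.6185

0.6185


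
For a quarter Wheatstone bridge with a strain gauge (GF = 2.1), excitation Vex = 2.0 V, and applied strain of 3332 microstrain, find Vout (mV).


Quarter bridge output: Vout = (GF * epsilon * Vex) / 4.
Vout = (2.1 * 3332e-6 * 2.0) / 4
Vout = 0.0139944 / 4 V
Vout = 0.0034986 V = 3.4986 mV

3.4986 mV


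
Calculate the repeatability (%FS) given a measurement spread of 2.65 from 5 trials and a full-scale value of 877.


Repeatability = (spread / full scale) * 100%.
R = (2.65 / 877) * 100
R = 0.302 %FS

0.302 %FS


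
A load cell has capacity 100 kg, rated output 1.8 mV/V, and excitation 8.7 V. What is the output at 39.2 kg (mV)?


Vout = rated_output * Vex * (load / capacity).
Vout = 1.8 * 8.7 * (39.2 / 100)
Vout = 1.8 * 8.7 * 0.392
Vout = 6.139 mV

6.139 mV


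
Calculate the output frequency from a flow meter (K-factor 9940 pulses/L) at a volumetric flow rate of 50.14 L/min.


Frequency = K * Q / 60 (converting L/min to L/s).
f = 9940 * 50.14 / 60
f = 498391.6 / 60
f = 8306.53 Hz

8306.53 Hz


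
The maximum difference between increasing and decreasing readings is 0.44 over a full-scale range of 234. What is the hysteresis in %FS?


Hysteresis = (max difference / full scale) * 100%.
H = (0.44 / 234) * 100
H = 0.188 %FS

0.188 %FS


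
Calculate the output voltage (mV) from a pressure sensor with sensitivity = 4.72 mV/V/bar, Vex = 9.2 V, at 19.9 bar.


Output = sensitivity * Vex * P.
Vout = 4.72 * 9.2 * 19.9
Vout = 43.424 * 19.9
Vout = 864.14 mV

864.14 mV


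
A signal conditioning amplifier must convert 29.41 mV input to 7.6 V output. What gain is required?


Gain = Vout / Vin (converting to same units).
G = 7.6 V / 29.41 mV
G = 7600.0 mV / 29.41 mV
G = 258.42

258.42


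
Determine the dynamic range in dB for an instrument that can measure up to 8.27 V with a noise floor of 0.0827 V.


Dynamic range = 20 * log10(Vmax / Vnoise).
DR = 20 * log10(8.27 / 0.0827)
DR = 20 * log10(100.0)
DR = 40.0 dB

40.0 dB


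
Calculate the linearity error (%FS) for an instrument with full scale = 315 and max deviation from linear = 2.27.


Linearity error = (max deviation / full scale) * 100%.
Linearity = (2.27 / 315) * 100
Linearity = 0.721 %FS

0.721 %FS


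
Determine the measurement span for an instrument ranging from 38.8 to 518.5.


Span = upper range - lower range.
Span = 518.5 - (38.8)
Span = 479.7

479.7


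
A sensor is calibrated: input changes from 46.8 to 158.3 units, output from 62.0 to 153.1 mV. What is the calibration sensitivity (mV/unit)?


Sensitivity = (y2 - y1) / (x2 - x1).
S = (153.1 - 62.0) / (158.3 - 46.8)
S = 91.1 / 111.5
S = 0.817 mV/unit

0.817 mV/unit


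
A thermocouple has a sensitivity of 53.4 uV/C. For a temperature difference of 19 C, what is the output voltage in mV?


The thermocouple output V = sensitivity * dT.
V = 53.4 uV/C * 19 C
V = 1014.6 uV
V = 1.015 mV

1.015 mV


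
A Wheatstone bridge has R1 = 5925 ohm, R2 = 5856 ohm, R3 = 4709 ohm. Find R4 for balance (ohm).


At balance: R1*R4 = R2*R3, so R4 = R2*R3/R1.
R4 = 5856 * 4709 / 5925
R4 = 27575904 / 5925
R4 = 4654.16 ohm

4654.16 ohm


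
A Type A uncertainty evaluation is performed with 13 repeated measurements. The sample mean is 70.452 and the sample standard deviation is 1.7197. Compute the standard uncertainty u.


The standard uncertainty for Type A evaluation is u = s / sqrt(n).
u = 1.7197 / sqrt(13)
u = 1.7197 / 3.6056
u = 0.477

0.477


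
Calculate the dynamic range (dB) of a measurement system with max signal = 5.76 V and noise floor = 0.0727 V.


Dynamic range = 20 * log10(Vmax / Vnoise).
DR = 20 * log10(5.76 / 0.0727)
DR = 20 * log10(79.23)
DR = 37.98 dB

37.98 dB


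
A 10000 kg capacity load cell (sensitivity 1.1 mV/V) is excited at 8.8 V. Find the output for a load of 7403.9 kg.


Vout = rated_output * Vex * (load / capacity).
Vout = 1.1 * 8.8 * (7403.9 / 10000)
Vout = 1.1 * 8.8 * 0.74039
Vout = 7.167 mV

7.167 mV


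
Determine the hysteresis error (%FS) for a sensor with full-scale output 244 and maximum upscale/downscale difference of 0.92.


Hysteresis = (max difference / full scale) * 100%.
H = (0.92 / 244) * 100
H = 0.377 %FS

0.377 %FS


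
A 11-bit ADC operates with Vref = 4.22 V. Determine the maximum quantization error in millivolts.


The maximum quantization error is +/- LSB/2.
LSB = Vref / 2^n = 4.22 / 2048 = 0.00206055 V
Max error = LSB / 2 = 0.00206055 / 2 = 0.00103027 V
Max error = 1.0303 mV

1.0303 mV


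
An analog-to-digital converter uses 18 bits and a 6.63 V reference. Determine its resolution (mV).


The resolution (LSB) of an ADC is Vref / 2^n.
LSB = 6.63 / 2^18
LSB = 6.63 / 262144
LSB = 2.529e-05 V = 0.02529144 mV

0.02529144 mV


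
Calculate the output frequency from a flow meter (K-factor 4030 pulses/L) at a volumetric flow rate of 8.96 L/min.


Frequency = K * Q / 60 (converting L/min to L/s).
f = 4030 * 8.96 / 60
f = 36108.8 / 60
f = 601.81 Hz

601.81 Hz


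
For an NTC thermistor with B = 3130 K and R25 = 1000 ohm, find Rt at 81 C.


NTC thermistor equation: Rt = R25 * exp(B * (1/T - 1/T25)).
T in Kelvin: 354.15 K, T25 = 298.15 K
1/T - 1/T25 = 1/354.15 - 1/298.15 = -0.00053035
B * (1/T - 1/T25) = 3130 * -0.00053035 = -1.66
Rt = 1000 * exp(-1.66) = 190.1 ohm

190.1 ohm


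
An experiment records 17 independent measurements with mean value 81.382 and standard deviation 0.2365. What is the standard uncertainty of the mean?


The standard uncertainty for Type A evaluation is u = s / sqrt(n).
u = 0.2365 / sqrt(17)
u = 0.2365 / 4.1231
u = 0.0574

0.0574


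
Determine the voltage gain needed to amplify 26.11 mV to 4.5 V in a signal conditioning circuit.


Gain = Vout / Vin (converting to same units).
G = 4.5 V / 26.11 mV
G = 4500.0 mV / 26.11 mV
G = 172.35

172.35


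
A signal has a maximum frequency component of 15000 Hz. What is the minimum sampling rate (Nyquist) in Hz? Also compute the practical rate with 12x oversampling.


By Nyquist theorem, fs_min = 2 * fmax.
fs_min = 2 * 15000 = 30000 Hz
Practical rate = 12 * fs_min = 12 * 30000 = 360000 Hz

fs_min = 30000 Hz, fs_practical = 360000 Hz


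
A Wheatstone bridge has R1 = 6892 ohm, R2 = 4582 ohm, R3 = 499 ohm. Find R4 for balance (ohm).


At balance: R1*R4 = R2*R3, so R4 = R2*R3/R1.
R4 = 4582 * 499 / 6892
R4 = 2286418 / 6892
R4 = 331.75 ohm

331.75 ohm


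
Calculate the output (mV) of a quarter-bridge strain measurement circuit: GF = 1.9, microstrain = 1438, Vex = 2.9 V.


Quarter bridge output: Vout = (GF * epsilon * Vex) / 4.
Vout = (1.9 * 1438e-6 * 2.9) / 4
Vout = 0.00792338 / 4 V
Vout = 0.00198084 V = 1.9808 mV

1.9808 mV


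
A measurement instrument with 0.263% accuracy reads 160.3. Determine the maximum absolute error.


Absolute error = (accuracy% / 100) * reading.
Error = (0.263 / 100) * 160.3
Error = 0.00263 * 160.3
Error = 0.4216

0.4216


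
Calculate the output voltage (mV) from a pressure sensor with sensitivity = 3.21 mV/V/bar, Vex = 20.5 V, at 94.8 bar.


Output = sensitivity * Vex * P.
Vout = 3.21 * 20.5 * 94.8
Vout = 65.805 * 94.8
Vout = 6238.31 mV

6238.31 mV


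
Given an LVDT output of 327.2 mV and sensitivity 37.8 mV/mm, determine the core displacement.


Displacement = Vout / sensitivity.
d = 327.2 / 37.8
d = 8.656 mm

8.656 mm


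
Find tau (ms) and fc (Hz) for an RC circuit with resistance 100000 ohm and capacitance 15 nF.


Time constant: tau = R * C.
tau = 100000 * 1.50e-08 = 0.0015 s
tau = 1.5 ms
Cutoff frequency: fc = 1 / (2*pi*R*C).
fc = 1 / (2*pi*0.0015) = 106.1 Hz

tau = 1.5 ms, fc = 106.1 Hz


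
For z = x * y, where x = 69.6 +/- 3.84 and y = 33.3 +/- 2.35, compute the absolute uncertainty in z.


For a product z = x*y, the relative uncertainty is:
uz/z = sqrt((ux/x)^2 + (uy/y)^2)
Relative uncertainties: ux/x = 3.84/69.6 = 0.055172
uy/y = 2.35/33.3 = 0.070571
z = 69.6 * 33.3 = 2317.7
uz = 2317.7 * sqrt(0.055172^2 + 0.070571^2) = 207.613

207.613


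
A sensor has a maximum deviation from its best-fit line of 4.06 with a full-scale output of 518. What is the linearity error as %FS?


Linearity error = (max deviation / full scale) * 100%.
Linearity = (4.06 / 518) * 100
Linearity = 0.784 %FS

0.784 %FS


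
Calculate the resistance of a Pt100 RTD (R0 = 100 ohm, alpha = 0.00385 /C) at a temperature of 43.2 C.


The RTD equation: Rt = R0 * (1 + alpha * T).
Rt = 100 * (1 + 0.00385 * 43.2)
Rt = 100 * (1 + 0.16632)
Rt = 100 * 1.16632
Rt = 116.632 ohm

116.632 ohm


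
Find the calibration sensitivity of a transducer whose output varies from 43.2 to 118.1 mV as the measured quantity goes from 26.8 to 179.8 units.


Sensitivity = (y2 - y1) / (x2 - x1).
S = (118.1 - 43.2) / (179.8 - 26.8)
S = 74.9 / 153.0
S = 0.4895 mV/unit

0.4895 mV/unit


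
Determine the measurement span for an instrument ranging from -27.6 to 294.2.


Span = upper range - lower range.
Span = 294.2 - (-27.6)
Span = 321.8

321.8


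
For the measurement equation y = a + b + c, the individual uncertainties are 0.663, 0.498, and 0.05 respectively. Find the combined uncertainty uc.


For a sum of independent quantities, uc = sqrt(u1^2 + u2^2 + u3^2).
uc = sqrt(0.663^2 + 0.498^2 + 0.05^2)
uc = sqrt(0.439569 + 0.248004 + 0.0025)
uc = 0.8307

0.8307


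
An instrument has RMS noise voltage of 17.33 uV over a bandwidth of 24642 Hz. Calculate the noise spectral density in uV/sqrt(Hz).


Noise spectral density = Vrms / sqrt(BW).
NSD = 17.33 / sqrt(24642)
NSD = 17.33 / 156.9777
NSD = 0.1104 uV/sqrt(Hz)

0.1104 uV/sqrt(Hz)


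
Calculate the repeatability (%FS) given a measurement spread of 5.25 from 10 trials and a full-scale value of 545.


Repeatability = (spread / full scale) * 100%.
R = (5.25 / 545) * 100
R = 0.963 %FS

0.963 %FS


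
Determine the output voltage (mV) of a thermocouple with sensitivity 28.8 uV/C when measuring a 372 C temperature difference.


The thermocouple output V = sensitivity * dT.
V = 28.8 uV/C * 372 C
V = 10713.6 uV
V = 10.714 mV

10.714 mV


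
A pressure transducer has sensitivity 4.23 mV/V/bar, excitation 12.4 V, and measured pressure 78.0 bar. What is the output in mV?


Output = sensitivity * Vex * P.
Vout = 4.23 * 12.4 * 78.0
Vout = 52.452 * 78.0
Vout = 4091.26 mV

4091.26 mV


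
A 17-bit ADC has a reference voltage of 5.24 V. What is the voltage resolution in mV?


The resolution (LSB) of an ADC is Vref / 2^n.
LSB = 5.24 / 2^17
LSB = 5.24 / 131072
LSB = 3.998e-05 V = 0.03997803 mV

0.03997803 mV


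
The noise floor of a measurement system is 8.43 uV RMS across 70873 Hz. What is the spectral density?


Noise spectral density = Vrms / sqrt(BW).
NSD = 8.43 / sqrt(70873)
NSD = 8.43 / 266.2198
NSD = 0.0317 uV/sqrt(Hz)

0.0317 uV/sqrt(Hz)


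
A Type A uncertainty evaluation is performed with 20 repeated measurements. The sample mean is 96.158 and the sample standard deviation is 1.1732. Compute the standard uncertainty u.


The standard uncertainty for Type A evaluation is u = s / sqrt(n).
u = 1.1732 / sqrt(20)
u = 1.1732 / 4.4721
u = 0.2623

0.2623


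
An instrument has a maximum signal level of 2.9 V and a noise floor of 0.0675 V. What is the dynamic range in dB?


Dynamic range = 20 * log10(Vmax / Vnoise).
DR = 20 * log10(2.9 / 0.0675)
DR = 20 * log10(42.96)
DR = 32.66 dB

32.66 dB


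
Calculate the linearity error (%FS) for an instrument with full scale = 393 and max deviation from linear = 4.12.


Linearity error = (max deviation / full scale) * 100%.
Linearity = (4.12 / 393) * 100
Linearity = 1.048 %FS

1.048 %FS


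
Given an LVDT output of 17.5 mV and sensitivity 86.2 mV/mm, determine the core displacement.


Displacement = Vout / sensitivity.
d = 17.5 / 86.2
d = 0.203 mm

0.203 mm


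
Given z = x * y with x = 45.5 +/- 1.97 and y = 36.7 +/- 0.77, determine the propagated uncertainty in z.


For a product z = x*y, the relative uncertainty is:
uz/z = sqrt((ux/x)^2 + (uy/y)^2)
Relative uncertainties: ux/x = 1.97/45.5 = 0.043297
uy/y = 0.77/36.7 = 0.020981
z = 45.5 * 36.7 = 1669.9
uz = 1669.9 * sqrt(0.043297^2 + 0.020981^2) = 80.341

80.341


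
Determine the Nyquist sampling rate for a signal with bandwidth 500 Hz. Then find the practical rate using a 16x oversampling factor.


By Nyquist theorem, fs_min = 2 * fmax.
fs_min = 2 * 500 = 1000 Hz
Practical rate = 16 * fs_min = 16 * 1000 = 16000 Hz

fs_min = 1000 Hz, fs_practical = 16000 Hz
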